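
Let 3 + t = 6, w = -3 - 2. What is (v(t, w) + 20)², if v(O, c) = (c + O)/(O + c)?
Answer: 441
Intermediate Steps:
w = -5
t = 3 (t = -3 + 6 = 3)
v(O, c) = 1 (v(O, c) = (O + c)/(O + c) = 1)
(v(t, w) + 20)² = (1 + 20)² = 21² = 441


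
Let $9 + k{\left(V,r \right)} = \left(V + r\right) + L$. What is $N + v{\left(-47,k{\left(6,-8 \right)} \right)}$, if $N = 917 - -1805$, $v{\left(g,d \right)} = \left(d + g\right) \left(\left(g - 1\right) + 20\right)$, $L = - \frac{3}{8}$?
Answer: $\frac{8713}{2} \approx 4356.5$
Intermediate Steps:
$L = - \frac{3}{8}$ ($L = \left(-3\right) \frac{1}{8} = - \frac{3}{8} \approx -0.375$)
$k{\left(V,r \right)} = - \frac{75}{8} + V + r$ ($k{\left(V,r \right)} = -9 - \left(\frac{3}{8} - V - r\right) = -9 + \left(- \frac{3}{8} + V + r\right) = - \frac{75}{8} + V + r$)
$v{\left(g,d \right)} = \left(19 + g\right) \left(d + g\right)$ ($v{\left(g,d \right)} = \left(d + g\right) \left(\left(-1 + g\right) + 20\right) = \left(d + g\right) \left(19 + g\right) = \left(19 + g\right) \left(d + g\right)$)
$N = 2722$ ($N = 917 + 1805 = 2722$)
$N + v{\left(-47,k{\left(6,-8 \right)} \right)} = 2722 + \left(\left(-47\right)^{2} + 19 \left(- \frac{75}{8} + 6 - 8\right) + 19 \left(-47\right) + \left(- \frac{75}{8} + 6 - 8\right) \left(-47\right)\right) = 2722 + \left(2209 + 19 \left(- \frac{91}{8}\right) - 893 - - \frac{4277}{8}\right) = 2722 + \left(2209 - \frac{1729}{8} - 893 + \frac{4277}{8}\right) = 2722 + \frac{3269}{2} = \frac{8713}{2}$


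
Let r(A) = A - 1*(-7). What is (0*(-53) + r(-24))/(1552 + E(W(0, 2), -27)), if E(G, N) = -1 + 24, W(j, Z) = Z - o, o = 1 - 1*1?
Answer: -17/1575 ≈ -0.010794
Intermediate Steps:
o = 0 (o = 1 - 1 = 0)
W(j, Z) = Z (W(j, Z) = Z - 1*0 = Z + 0 = Z)
r(A) = 7 + A (r(A) = A + 7 = 7 + A)
E(G, N) = 23
(0*(-53) + r(-24))/(1552 + E(W(0, 2), -27)) = (0*(-53) + (7 - 24))/(1552 + 23) = (0 - 17)/1575 = -17*1/1575 = -17/1575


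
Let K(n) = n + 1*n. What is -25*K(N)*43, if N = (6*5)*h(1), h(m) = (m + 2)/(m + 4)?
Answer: -38700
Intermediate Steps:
h(m) = (2 + m)/(4 + m)
N = 18 (N = (6*5)*((2 + 1)/(4 + 1)) = 30*(3/5) = 18)
K(n) = 2*n (K(n) = n + n = 2*n)
-25*K(N)*43 = -50*18*43 = -25*36*43 = -900*43 = -38700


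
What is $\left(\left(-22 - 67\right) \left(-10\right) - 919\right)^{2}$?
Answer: $841$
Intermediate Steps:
$\left(\left(-22 - 67\right) \left(-10\right) - 919\right)^{2} = \left(\left(-89\right) \left(-10\right) - 919\right)^{2} = \left(890 - 919\right)^{2} = \left(-29\right)^{2} = 841$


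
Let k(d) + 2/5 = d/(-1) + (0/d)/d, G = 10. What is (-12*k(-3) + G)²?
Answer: 11236/25 ≈ 449.44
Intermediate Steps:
k(d) = -⅖ - d (k(d) = -⅖ + (d/(-1) + (0/d)/d) = -⅖ + (d*(-1) + 0/d) = -⅖ + (-d + 0) = -⅖ - d)
(-12*k(-3) + G)² = (-12*(-⅖ - 1*(-3)) + 10)² = (-12*(-⅖ + 3) + 10)² = (-156/5 + 10)² = (-106/5)² = 11236/25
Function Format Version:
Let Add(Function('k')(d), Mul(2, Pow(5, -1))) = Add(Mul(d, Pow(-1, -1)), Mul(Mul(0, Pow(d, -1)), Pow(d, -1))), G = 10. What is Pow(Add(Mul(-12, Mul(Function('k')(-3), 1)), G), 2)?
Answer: Rational(11236, 25) ≈ 449.44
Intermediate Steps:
Function('k')(d) = Add(Rational(-2, 5), Mul(-1, d)) (Function('k')(d) = Add(Rational(-2, 5), Add(Mul(d, Pow(-1, -1)), Mul(Mul(0, Pow(d, -1)), Pow(d, -1)))) = Add(Rational(-2, 5), Add(Mul(d, -1), Mul(0, Pow(d, -1)))) = Add(Rational(-2, 5), Add(Mul(-1, d), 0)) = Add(Rational(-2, 5), Mul(-1, d)))
Pow(Add(Mul(-12, Mul(Function('k')(-3), 1)), G), 2) = Pow(Add(Mul(-12, Mul(Add(Rational(-2, 5), Mul(-1, -3)), 1)), 10), 2) = Pow(Add(Mul(-12, Mul(Add(Rational(-2, 5), 3), 1)), 10), 2) = Pow(Add(Mul(-12, Mul(Rational(13, 5), 1)), 10), 2) = Pow(Add(Mul(-12, Rational(13, 5)), 10), 2) = Pow(Add(Rational(-156, 5), 10), 2) = Pow(Rational(-106, 5), 2) = Rational(11236, 25)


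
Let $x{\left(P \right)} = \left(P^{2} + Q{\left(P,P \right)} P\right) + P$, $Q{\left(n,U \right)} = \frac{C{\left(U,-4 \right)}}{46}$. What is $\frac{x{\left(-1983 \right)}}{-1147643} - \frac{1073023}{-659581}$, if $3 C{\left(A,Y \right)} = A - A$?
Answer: $- \frac{1360907826997}{756963517583} \approx -1.7979$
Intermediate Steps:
$C{\left(A,Y \right)} = 0$ ($C{\left(A,Y \right)} = \frac{A - A}{3} = \frac{1}{3} \cdot 0 = 0$)
$Q{\left(n,U \right)} = 0$ ($Q{\left(n,U \right)} = \frac{0}{46} = 0 \cdot \frac{1}{46} = 0$)
$x{\left(P \right)} = P + P^{2}$ ($x{\left(P \right)} = \left(P^{2} + 0 P\right) + P = \left(P^{2} + 0\right) + P = P^{2} + P = P + P^{2}$)
$\frac{x{\left(-1983 \right)}}{-1147643} - \frac{1073023}{-659581} = \frac{\left(-1983\right) \left(1 - 1983\right)}{-1147643} - \frac{1073023}{-659581} = \left(-1983\right) \left(-1982\right) \left(- \frac{1}{1147643}\right) - - \frac{1073023}{659581} = 3930306 \left(- \frac{1}{1147643}\right) + \frac{1073023}{659581} = - \frac{3930306}{1147643} + \frac{1073023}{659581} = - \frac{1360907826997}{756963517583}$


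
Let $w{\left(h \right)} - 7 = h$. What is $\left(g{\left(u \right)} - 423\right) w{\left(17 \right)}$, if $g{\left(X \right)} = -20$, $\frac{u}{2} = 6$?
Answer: $-10632$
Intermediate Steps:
$u = 12$ ($u = 2 \cdot 6 = 12$)
$w{\left(h \right)} = 7 + h$
$\left(g{\left(u \right)} - 423\right) w{\left(17 \right)} = \left(-20 - 423\right) \left(7 + 17\right) = \left(-20 - 423\right) 24 = \left(-443\right) 24 = -10632$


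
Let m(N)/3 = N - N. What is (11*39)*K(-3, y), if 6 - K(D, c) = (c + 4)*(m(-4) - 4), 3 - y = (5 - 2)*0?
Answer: 14586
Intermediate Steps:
m(N) = 0 (m(N) = 3*(N - N) = 3*0 = 0)
y = 3 (y = 3 - (5 - 2)*0 = 3 - 3*0 = 3 - 1*0 = 3 + 0 = 3)
K(D, c) = 22 + 4*c (K(D, c) = 6 - (c + 4)*(0 - 4) = 6 - (4 + c)*(-4) = 6 - (-16 - 4*c) = 6 + (16 + 4*c) = 22 + 4*c)
(11*39)*K(-3, y) = (11*39)*(22 + 4*3) = 429*(22 + 12) = 429*34 = 14586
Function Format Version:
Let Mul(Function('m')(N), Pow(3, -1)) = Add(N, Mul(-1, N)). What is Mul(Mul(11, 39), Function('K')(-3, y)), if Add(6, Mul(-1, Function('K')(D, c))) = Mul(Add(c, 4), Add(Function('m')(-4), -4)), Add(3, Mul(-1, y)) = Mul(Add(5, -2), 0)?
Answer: 14586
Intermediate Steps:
Function('m')(N) = 0 (Function('m')(N) = Mul(3, Add(N, Mul(-1, N))) = Mul(3, 0) = 0)
y = 3 (y = Add(3, Mul(-1, Mul(Add(5, -2), 0))) = Add(3, Mul(-1, Mul(3, 0))) = Add(3, Mul(-1, 0)) = Add(3, 0) = 3)
Function('K')(D, c) = Add(22, Mul(4, c)) (Function('K')(D, c) = Add(6, Mul(-1, Mul(Add(c, 4), Add(0, -4)))) = Add(6, Mul(-1, Mul(Add(4, c), -4))) = Add(6, Mul(-1, Add(-16, Mul(-4, c)))) = Add(6, Add(16, Mul(4, c))) = Add(22, Mul(4, c)))
Mul(Mul(11, 39), Function('K')(-3, y)) = Mul(Mul(11, 39), Add(22, Mul(4, 3))) = Mul(429, Add(22, 12)) = Mul(429, 34) = 14586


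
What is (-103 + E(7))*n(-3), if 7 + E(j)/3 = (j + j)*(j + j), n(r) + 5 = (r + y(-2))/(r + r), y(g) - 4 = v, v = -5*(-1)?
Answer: -2784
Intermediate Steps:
v = 5
y(g) = 9 (y(g) = 4 + 5 = 9)
n(r) = -5 + (9 + r)/(2*r) (n(r) = -5 + (r + 9)/(r + r) = -5 + (9 + r)/((2*r)) = -5 + (9 + r)*(1/(2*r)) = -5 + (9 + r)/(2*r))
E(j) = -21 + 12*j**2 (E(j) = -21 + 3*((j + j)*(j + j)) = -21 + 3*((2*j)*(2*j)) = -21 + 3*(4*j**2) = -21 + 12*j**2)
(-103 + E(7))*n(-3) = (-103 + (-21 + 12*7**2))*((9/2)*(1 - 1*(-3))/(-3)) = (-103 + (-21 + 12*49))*((9/2)*(-1/3)*(1 + 3)) = (-103 + (-21 + 588))*((9/2)*(-1/3)*4) = (-103 + 567)*(-6) = 464*(-6) = -2784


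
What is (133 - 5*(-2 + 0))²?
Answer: 20449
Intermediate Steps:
(133 - 5*(-2 + 0))² = (133 - 5*(-2))² = (133 + 10)² = 143² = 20449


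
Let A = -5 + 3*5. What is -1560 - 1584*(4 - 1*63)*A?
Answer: 933000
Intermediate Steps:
A = 10 (A = -5 + 15 = 10)
-1560 - 1584*(4 - 1*63)*A = -1560 - 1584*(4 - 1*63)*10 = -1560 - 1584*(4 - 63)*10 = -1560 - (-93456)*10 = -1560 - 1584*(-590) = -1560 + 934560 = 933000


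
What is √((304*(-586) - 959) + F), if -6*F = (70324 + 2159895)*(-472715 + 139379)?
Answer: √123901867661 ≈ 3.5200e+5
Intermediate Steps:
F = 123902046764 (F = -(70324 + 2159895)*(-472715 + 139379)/6 = -2230219*(-333336)/6 = -⅙*(-743412280584) = 123902046764)
√((304*(-586) - 959) + F) = √((304*(-586) - 959) + 123902046764) = √((-178144 - 959) + 123902046764) = √(-179103 + 123902046764) = √123901867661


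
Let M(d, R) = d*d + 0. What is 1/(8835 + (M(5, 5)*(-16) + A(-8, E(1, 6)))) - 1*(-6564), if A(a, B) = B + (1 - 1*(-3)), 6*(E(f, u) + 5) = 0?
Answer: 55360777/8434 ≈ 6564.0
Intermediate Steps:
E(f, u) = -5 (E(f, u) = -5 + (1/6)*0 = -5 + 0 = -5)
M(d, R) = d**2 (M(d, R) = d**2 + 0 = d**2)
A(a, B) = 4 + B (A(a, B) = B + (1 + 3) = B + 4 = 4 + B)
1/(8835 + (M(5, 5)*(-16) + A(-8, E(1, 6)))) - 1*(-6564) = 1/(8835 + (5**2*(-16) + (4 - 5))) - 1*(-6564) = 1/(8835 + (25*(-16) - 1)) + 6564 = 1/(8835 + (-400 - 1)) + 6564 = 1/(8835 - 401) + 6564 = 1/8434 + 6564 = 55360777/8434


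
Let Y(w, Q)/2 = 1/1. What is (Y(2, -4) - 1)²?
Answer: 1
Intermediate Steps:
Y(w, Q) = 2 (Y(w, Q) = 2/1 = 2*1 = 2)
(Y(2, -4) - 1)² = (2 - 1)² = 1² = 1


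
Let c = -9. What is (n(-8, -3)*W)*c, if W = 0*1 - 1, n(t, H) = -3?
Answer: -27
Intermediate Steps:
W = -1 (W = 0 - 1 = -1)
(n(-8, -3)*W)*c = -3*(-1)*(-9) = 3*(-9) = -27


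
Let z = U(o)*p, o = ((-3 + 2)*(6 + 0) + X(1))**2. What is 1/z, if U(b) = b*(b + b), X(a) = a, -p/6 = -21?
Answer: 1/157500 ≈ 6.3492e-6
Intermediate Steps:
p = 126 (p = -6*(-21) = 126)
o = 25 (o = ((-3 + 2)*(6 + 0) + 1)**2 = (-1*6 + 1)**2 = (-6 + 1)**2 = (-5)**2 = 25)
U(b) = 2*b**2 (U(b) = b*(2*b) = 2*b**2)
z = 157500 (z = (2*25**2)*126 = (2*625)*126 = 1250*126 = 157500)
1/z = 1/157500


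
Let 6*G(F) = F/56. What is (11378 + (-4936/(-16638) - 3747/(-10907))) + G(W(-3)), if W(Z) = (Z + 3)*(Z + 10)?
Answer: 1032444708643/90735333 ≈ 11379.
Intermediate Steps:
W(Z) = (3 + Z)*(10 + Z)
G(F) = F/336 (G(F) = (F/56)/6 = F/336)
(11378 + (-4936/(-16638) - 3747/(-10907))) + G(W(-3)) = (11378 + (-4936/(-16638) - 3747/(-10907))) + (30 + (-3)² + 13*(-3))/336 = (11378 + (-4936*(-1/16638) - 3747*(-1/10907))) + (30 + 9 - 39)/336 = (11378 + (2468/8319 + 3747/10907)) + (1/336)*0 = (11378 + 58089769/90735333) + 0 = 1032444708643/90735333 + 0 = 1032444708643/90735333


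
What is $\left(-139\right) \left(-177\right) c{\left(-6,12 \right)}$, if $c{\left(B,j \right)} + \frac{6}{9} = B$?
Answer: $-164020$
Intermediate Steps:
$c{\left(B,j \right)} = - \frac{2}{3} + B$
$\left(-139\right) \left(-177\right) c{\left(-6,12 \right)} = \left(-139\right) \left(-177\right) \left(- \frac{2}{3} - 6\right) = 24603 \left(- \frac{20}{3}\right) = -164020$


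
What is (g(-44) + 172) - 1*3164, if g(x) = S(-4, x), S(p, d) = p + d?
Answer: -3040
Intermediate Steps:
S(p, d) = d + p
g(x) = -4 + x (g(x) = x - 4 = -4 + x)
(g(-44) + 172) - 1*3164 = ((-4 - 44) + 172) - 1*3164 = (-48 + 172) - 3164 = 124 - 3164 = -3040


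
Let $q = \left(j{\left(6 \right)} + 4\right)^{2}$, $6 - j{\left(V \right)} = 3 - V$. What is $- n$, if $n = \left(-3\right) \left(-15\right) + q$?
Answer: $-214$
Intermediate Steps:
$j{\left(V \right)} = 3 + V$ ($j{\left(V \right)} = 6 - \left(3 - V\right) = 6 + \left(-3 + V\right) = 3 + V$)
$q = 169$ ($q = \left(\left(3 + 6\right) + 4\right)^{2} = \left(9 + 4\right)^{2} = 13^{2} = 169$)
$n = 214$ ($n = \left(-3\right) \left(-15\right) + 169 = 45 + 169 = 214$)
$- n = \left(-1\right) 214 = -214$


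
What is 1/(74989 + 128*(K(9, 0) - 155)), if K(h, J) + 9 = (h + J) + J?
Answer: 1/55149 ≈ 1.8133e-5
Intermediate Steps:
K(h, J) = -9 + h + 2*J (K(h, J) = -9 + ((h + J) + J) = -9 + ((J + h) + J) = -9 + (h + 2*J) = -9 + h + 2*J)
1/(74989 + 128*(K(9, 0) - 155)) = 1/(74989 + 128*((-9 + 9 + 2*0) - 155)) = 1/(74989 + 128*((-9 + 9 + 0) - 155)) = 1/(74989 + 128*(0 - 155)) = 1/(74989 + 128*(-155)) = 1/(74989 - 19840) = 1/55149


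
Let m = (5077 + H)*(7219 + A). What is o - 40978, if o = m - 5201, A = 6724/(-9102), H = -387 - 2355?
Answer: 1865739176/111 ≈ 1.6808e+7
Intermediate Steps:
H = -2742
A = -82/111 (A = 6724*(-1/9102) = -82/111 ≈ -0.73874)
m = 1870865045/111 (m = (5077 - 2742)*(7219 - 82/111) = 2335*(801227/111) = 1870865045/111 ≈ 1.6855e+7)
o = 1870287734/111 (o = 1870865045/111 - 5201 = 1870287734/111 ≈ 1.6849e+7)
o - 40978 = 1870287734/111 - 40978 = 1865739176/111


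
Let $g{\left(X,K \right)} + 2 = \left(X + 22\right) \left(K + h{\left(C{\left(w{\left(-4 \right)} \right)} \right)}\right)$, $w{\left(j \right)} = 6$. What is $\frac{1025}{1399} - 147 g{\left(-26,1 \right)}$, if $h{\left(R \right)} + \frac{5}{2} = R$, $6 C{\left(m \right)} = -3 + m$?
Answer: $- \frac{410281}{1399} \approx -293.27$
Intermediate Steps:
$C{\left(m \right)} = - \frac{1}{2} + \frac{m}{6}$ ($C{\left(m \right)} = \frac{-3 + m}{6} = - \frac{1}{2} + \frac{m}{6}$)
$h{\left(R \right)} = - \frac{5}{2} + R$
$g{\left(X,K \right)} = -2 + \left(-2 + K\right) \left(22 + X\right)$ ($g{\left(X,K \right)} = -2 + \left(X + 22\right) \left(K + \left(- \frac{5}{2} + \left(- \frac{1}{2} + \frac{1}{6} \cdot 6\right)\right)\right) = -2 + \left(22 + X\right) \left(K + \left(- \frac{5}{2} + \left(- \frac{1}{2} + 1\right)\right)\right) = -2 + \left(22 + X\right) \left(K + \left(- \frac{5}{2} + \frac{1}{2}\right)\right) = -2 + \left(22 + X\right) \left(K - 2\right) = -2 + \left(22 + X\right) \left(-2 + K\right) = -2 + \left(-2 + K\right) \left(22 + X\right)$)
$\frac{1025}{1399} - 147 g{\left(-26,1 \right)} = \frac{1025}{1399} - 147 \left(-46 - -52 + 22 \cdot 1 + 1 \left(-26\right)\right) = 1025 \cdot \frac{1}{1399} - 147 \left(-46 + 52 + 22 - 26\right) = \frac{1025}{1399} - 294 = - \frac{410281}{1399}$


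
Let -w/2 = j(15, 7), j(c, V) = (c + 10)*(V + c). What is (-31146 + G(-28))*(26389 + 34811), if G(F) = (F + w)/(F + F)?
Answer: -13334317200/7 ≈ -1.9049e+9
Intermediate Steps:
j(c, V) = (10 + c)*(V + c)
w = -1100 (w = -2*(15² + 10*7 + 10*15 + 7*15) = -2*(225 + 70 + 150 + 105) = -2*550 = -1100)
G(F) = (-1100 + F)/(2*F) (G(F) = (F - 1100)/(F + F) = (-1100 + F)/((2*F)) = (-1100 + F)*(1/(2*F)) = (-1100 + F)/(2*F))
(-31146 + G(-28))*(26389 + 34811) = (-31146 + (½)*(-1100 - 28)/(-28))*(26389 + 34811) = (-31146 + (½)*(-1/28)*(-1128))*61200 = (-31146 + 141/7)*61200 = -217881/7*61200 = -13334317200/7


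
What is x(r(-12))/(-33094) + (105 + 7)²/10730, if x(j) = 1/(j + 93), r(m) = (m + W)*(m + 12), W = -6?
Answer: 19303592459/16512085830 ≈ 1.1691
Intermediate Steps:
r(m) = (-6 + m)*(12 + m) (r(m) = (m - 6)*(m + 12) = (-6 + m)*(12 + m))
x(j) = 1/(93 + j)
x(r(-12))/(-33094) + (105 + 7)²/10730 = 1/((93 + (-72 + (-12)² + 6*(-12)))*(-33094)) + (105 + 7)²/10730 = -1/33094/(93 + (-72 + 144 - 72)) + 112²*(1/10730) = -1/33094/(93 + 0) + 12544*(1/10730) = -1/33094/93 + 6272/5365 = (1/93)*(-1/33094) + 6272/5365 = -1/3077742 + 6272/5365 = 19303592459/16512085830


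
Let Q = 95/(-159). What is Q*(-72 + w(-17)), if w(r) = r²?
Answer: -20615/159 ≈ -129.65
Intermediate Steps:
Q = -95/159 (Q = 95*(-1/159) = -95/159 ≈ -0.59748)
Q*(-72 + w(-17)) = -95*(-72 + (-17)²)/159 = -95*(-72 + 289)/159 = -95/159*217 = -20615/159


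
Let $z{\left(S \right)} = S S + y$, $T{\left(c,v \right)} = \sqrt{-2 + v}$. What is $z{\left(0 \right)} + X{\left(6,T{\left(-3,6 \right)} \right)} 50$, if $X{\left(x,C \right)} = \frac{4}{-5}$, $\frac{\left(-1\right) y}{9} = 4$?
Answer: $-76$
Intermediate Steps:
$y = -36$ ($y = \left(-9\right) 4 = -36$)
$z{\left(S \right)} = -36 + S^{2}$ ($z{\left(S \right)} = S S - 36 = S^{2} - 36 = -36 + S^{2}$)
$X{\left(x,C \right)} = - \frac{4}{5}$ ($X{\left(x,C \right)} = 4 \left(- \frac{1}{5}\right) = - \frac{4}{5}$)
$z{\left(0 \right)} + X{\left(6,T{\left(-3,6 \right)} \right)} 50 = \left(-36 + 0^{2}\right) - 40 = \left(-36 + 0\right) - 40 = -36 - 40 = -76$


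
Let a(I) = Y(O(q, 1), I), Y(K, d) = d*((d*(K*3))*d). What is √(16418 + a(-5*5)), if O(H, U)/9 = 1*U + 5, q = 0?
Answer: 4*I*√157177 ≈ 1585.8*I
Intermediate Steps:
O(H, U) = 45 + 9*U (O(H, U) = 9*(1*U + 5) = 9*(U + 5) = 9*(5 + U) = 45 + 9*U)
Y(K, d) = 3*K*d³ (Y(K, d) = d*((d*(3*K))*d) = d*((3*K*d)*d) = d*(3*K*d²) = 3*K*d³)
a(I) = 162*I³ (a(I) = 3*(45 + 9*1)*I³ = 3*(45 + 9)*I³ = 3*54*I³ = 162*I³)
√(16418 + a(-5*5)) = √(16418 + 162*(-5*5)³) = √(16418 + 162*(-25)³) = √(16418 + 162*(-15625)) = √(16418 - 2531250) = √(-2514832) = 4*I*√157177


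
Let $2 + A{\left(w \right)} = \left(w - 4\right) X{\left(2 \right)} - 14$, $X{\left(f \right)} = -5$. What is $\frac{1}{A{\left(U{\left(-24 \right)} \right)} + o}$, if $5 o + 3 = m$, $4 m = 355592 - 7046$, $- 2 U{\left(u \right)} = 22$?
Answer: $\frac{10}{174857} \approx 5.719 \cdot 10^{-5}$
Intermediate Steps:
$U{\left(u \right)} = -11$ ($U{\left(u \right)} = \left(- \frac{1}{2}\right) 22 = -11$)
$m = \frac{174273}{2}$ ($m = \frac{355592 - 7046}{4} = \frac{1}{4} \cdot 348546 = \frac{174273}{2} \approx 87137.0$)
$o = \frac{174267}{10}$ ($o = - \frac{3}{5} + \frac{1}{5} \cdot \frac{174273}{2} = - \frac{3}{5} + \frac{174273}{10} = \frac{174267}{10} \approx 17427.0$)
$A{\left(w \right)} = 4 - 5 w$ ($A{\left(w \right)} = -2 + \left(\left(w - 4\right) \left(-5\right) - 14\right) = -2 + \left(\left(-4 + w\right) \left(-5\right) - 14\right) = -2 - \left(-6 + 5 w\right) = 4 - 5 w$)
$\frac{1}{A{\left(U{\left(-24 \right)} \right)} + o} = \frac{1}{\left(4 - -55\right) + \frac{174267}{10}} = \frac{1}{\left(4 + 55\right) + \frac{174267}{10}} = \frac{1}{59 + \frac{174267}{10}} = \frac{1}{\frac{174857}{10}} = \frac{10}{174857}$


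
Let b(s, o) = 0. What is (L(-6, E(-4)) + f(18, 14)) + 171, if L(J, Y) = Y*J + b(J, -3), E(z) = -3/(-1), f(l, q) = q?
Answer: 167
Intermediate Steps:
E(z) = 3 (E(z) = -3*(-1) = 3)
L(J, Y) = J*Y (L(J, Y) = Y*J + 0 = J*Y + 0 = J*Y)
(L(-6, E(-4)) + f(18, 14)) + 171 = (-6*3 + 14) + 171 = (-18 + 14) + 171 = -4 + 171 = 167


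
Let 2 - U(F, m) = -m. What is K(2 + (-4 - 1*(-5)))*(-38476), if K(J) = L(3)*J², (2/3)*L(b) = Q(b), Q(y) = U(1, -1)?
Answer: -519426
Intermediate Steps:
U(F, m) = 2 + m (U(F, m) = 2 - (-1)*m = 2 + m)
Q(y) = 1 (Q(y) = 2 - 1 = 1)
L(b) = 3/2 (L(b) = (3/2)*1 = 3/2)
K(J) = 3*J²/2
K(2 + (-4 - 1*(-5)))*(-38476) = (3*(2 + (-4 - 1*(-5)))²/2)*(-38476) = (3*(2 + (-4 + 5))²/2)*(-38476) = (3*(2 + 1)²/2)*(-38476) = ((3/2)*3²)*(-38476) = ((3/2)*9)*(-38476) = (27/2)*(-38476) = -519426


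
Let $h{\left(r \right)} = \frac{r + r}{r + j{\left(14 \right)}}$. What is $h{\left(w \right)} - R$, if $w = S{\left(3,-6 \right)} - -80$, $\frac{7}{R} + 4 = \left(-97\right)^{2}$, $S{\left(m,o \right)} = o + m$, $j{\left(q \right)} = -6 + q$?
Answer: $\frac{57911}{31977} \approx 1.811$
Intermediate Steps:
$S{\left(m,o \right)} = m + o$
$R = \frac{7}{9405}$ ($R = \frac{7}{-4 + \left(-97\right)^{2}} = \frac{7}{-4 + 9409} = \frac{7}{9405} \approx 0.00074429$)
$w = 77$ ($w = \left(3 - 6\right) - -80 = -3 + 80 = 77$)
$h{\left(r \right)} = \frac{2 r}{8 + r}$ ($h{\left(r \right)} = \frac{r + r}{r + \left(-6 + 14\right)} = \frac{2 r}{r + 8} = \frac{2 r}{8 + r}$)
$h{\left(w \right)} - R = 2 \cdot 77 \frac{1}{8 + 77} - \frac{7}{9405} = 2 \cdot 77 \cdot \frac{1}{85} - \frac{7}{9405} = \frac{154}{85} - \frac{7}{9405} = \frac{57911}{31977}$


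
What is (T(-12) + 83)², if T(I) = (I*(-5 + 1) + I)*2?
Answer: 24025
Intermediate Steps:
T(I) = -6*I (T(I) = (I*(-4) + I)*2 = (-4*I + I)*2 = -3*I*2 = -6*I)
(T(-12) + 83)² = (-6*(-12) + 83)² = (72 + 83)² = 155² = 24025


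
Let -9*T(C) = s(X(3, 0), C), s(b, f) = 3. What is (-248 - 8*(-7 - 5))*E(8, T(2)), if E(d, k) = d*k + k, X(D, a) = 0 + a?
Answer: 456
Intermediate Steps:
X(D, a) = a
T(C) = -1/3 (T(C) = -1/9*3 = -1/3)
E(d, k) = k + d*k
(-248 - 8*(-7 - 5))*E(8, T(2)) = (-248 - 8*(-7 - 5))*(-(1 + 8)/3) = (-248 - 8*(-12))*(-1/3*9) = (-248 + 96)*(-3) = -152*(-3) = 456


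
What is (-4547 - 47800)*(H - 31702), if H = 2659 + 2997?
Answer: 1363429962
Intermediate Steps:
H = 5656
(-4547 - 47800)*(H - 31702) = (-4547 - 47800)*(5656 - 31702) = -52347*(-26046) = 1363429962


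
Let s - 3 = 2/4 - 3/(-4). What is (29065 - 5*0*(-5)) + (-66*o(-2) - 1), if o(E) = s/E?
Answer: 116817/4 ≈ 29204.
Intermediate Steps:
s = 17/4 (s = 3 + (2/4 - 3/(-4)) = 3 + (2*(¼) - 3*(-¼)) = 3 + (½ + ¾) = 3 + 5/4 = 17/4 ≈ 4.2500)
o(E) = 17/(4*E)
(29065 - 5*0*(-5)) + (-66*o(-2) - 1) = (29065 - 5*0*(-5)) + (-561/(2*(-2)) - 1) = (29065 + 0*(-5)) + (-561*(-1)/(2*2) - 1) = (29065 + 0) + (-66*(-17/8) - 1) = 29065 + (561/4 - 1) = 29065 + 557/4 = 116817/4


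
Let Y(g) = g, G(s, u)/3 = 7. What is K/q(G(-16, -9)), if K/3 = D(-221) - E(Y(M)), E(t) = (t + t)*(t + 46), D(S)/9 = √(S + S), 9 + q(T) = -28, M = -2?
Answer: -528/37 - 27*I*√442/37 ≈ -14.27 - 15.342*I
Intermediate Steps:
G(s, u) = 21 (G(s, u) = 3*7 = 21)
q(T) = -37 (q(T) = -9 - 28 = -37)
D(S) = 9*√2*√S (D(S) = 9*√(S + S) = 9*√(2*S) = 9*(√2*√S) = 9*√2*√S)
E(t) = 2*t*(46 + t) (E(t) = (2*t)*(46 + t) = 2*t*(46 + t))
K = 528 + 27*I*√442 (K = 3*(9*√2*√(-221) - 2*(-2)*(46 - 2)) = 3*(9*√2*(I*√221) - 2*(-2)*44) = 3*(9*I*√442 - 1*(-176)) = 3*(9*I*√442 + 176) = 3*(176 + 9*I*√442) = 528 + 27*I*√442 ≈ 528.0 + 567.64*I)
K/q(G(-16, -9)) = (528 + 27*I*√442)/(-37) = (528 + 27*I*√442)*(-1/37) = -528/37 - 27*I*√442/37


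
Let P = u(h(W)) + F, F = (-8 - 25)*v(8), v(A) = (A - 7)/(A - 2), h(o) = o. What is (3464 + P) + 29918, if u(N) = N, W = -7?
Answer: 66739/2 ≈ 33370.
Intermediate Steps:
v(A) = (-7 + A)/(-2 + A)
F = -11/2 (F = (-8 - 25)*((-7 + 8)/(-2 + 8)) = -33/6 = -11/2 ≈ -5.5000)
P = -25/2 (P = -7 - 11/2 = -25/2 ≈ -12.500)
(3464 + P) + 29918 = (3464 - 25/2) + 29918 = 6903/2 + 29918 = 66739/2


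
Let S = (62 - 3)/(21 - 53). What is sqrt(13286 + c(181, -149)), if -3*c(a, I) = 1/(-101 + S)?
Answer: sqrt(143896462870)/3291 ≈ 115.26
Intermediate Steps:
S = -59/32 (S = 59/(-32) = 59*(-1/32) = -59/32 ≈ -1.8438)
c(a, I) = 32/9873 (c(a, I) = -1/(3*(-101 - 59/32)) = -1/(3*(-3291/32)) = -1/3*(-32/3291) = 32/9873)
sqrt(13286 + c(181, -149)) = sqrt(13286 + 32/9873) = sqrt(131172710/9873) = sqrt(143896462870)/3291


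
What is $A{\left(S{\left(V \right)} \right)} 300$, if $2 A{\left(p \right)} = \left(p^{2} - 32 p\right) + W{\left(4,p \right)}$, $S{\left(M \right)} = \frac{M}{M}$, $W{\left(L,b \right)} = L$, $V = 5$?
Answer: $-4050$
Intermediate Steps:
$S{\left(M \right)} = 1$
$A{\left(p \right)} = 2 + \frac{p^{2}}{2} - 16 p$ ($A{\left(p \right)} = \frac{\left(p^{2} - 32 p\right) + 4}{2} = \frac{4 + p^{2} - 32 p}{2} = 2 + \frac{p^{2}}{2} - 16 p$)
$A{\left(S{\left(V \right)} \right)} 300 = \left(2 + \frac{1^{2}}{2} - 16\right) 300 = \left(2 + \frac{1}{2} \cdot 1 - 16\right) 300 = \left(2 + \frac{1}{2} - 16\right) 300 = \left(- \frac{27}{2}\right) 300 = -4050$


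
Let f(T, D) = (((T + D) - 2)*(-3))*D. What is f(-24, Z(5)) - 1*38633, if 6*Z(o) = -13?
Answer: -465793/12 ≈ -38816.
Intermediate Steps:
Z(o) = -13/6 (Z(o) = (⅙)*(-13) = -13/6)
f(T, D) = D*(6 - 3*D - 3*T) (f(T, D) = (((D + T) - 2)*(-3))*D = ((-2 + D + T)*(-3))*D = (6 - 3*D - 3*T)*D = D*(6 - 3*D - 3*T))
f(-24, Z(5)) - 1*38633 = 3*(-13/6)*(2 - 1*(-13/6) - 1*(-24)) - 1*38633 = 3*(-13/6)*(2 + 13/6 + 24) - 38633 = 3*(-13/6)*(169/6) - 38633 = -2197/12 - 38633 = -465793/12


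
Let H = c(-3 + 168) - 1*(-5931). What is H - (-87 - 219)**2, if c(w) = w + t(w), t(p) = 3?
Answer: -87537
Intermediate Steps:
c(w) = 3 + w (c(w) = w + 3 = 3 + w)
H = 6099 (H = (3 + (-3 + 168)) - 1*(-5931) = (3 + 165) + 5931 = 168 + 5931 = 6099)
H - (-87 - 219)**2 = 6099 - (-87 - 219)**2 = 6099 - 1*(-306)**2 = 6099 - 1*93636 = 6099 - 93636 = -87537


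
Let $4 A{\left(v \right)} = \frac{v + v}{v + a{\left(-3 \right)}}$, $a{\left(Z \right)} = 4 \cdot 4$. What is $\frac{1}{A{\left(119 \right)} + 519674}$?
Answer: $\frac{270}{140312099} \approx 1.9243 \cdot 10^{-6}$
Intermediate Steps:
$a{\left(Z \right)} = 16$
$A{\left(v \right)} = \frac{v}{2 \left(16 + v\right)}$ ($A{\left(v \right)} = \frac{\left(v + v\right) \frac{1}{v + 16}}{4} = \frac{2 v \frac{1}{16 + v}}{4} = \frac{v}{2 \left(16 + v\right)}$)
$\frac{1}{A{\left(119 \right)} + 519674} = \frac{1}{\frac{1}{2} \cdot 119 \frac{1}{16 + 119} + 519674} = \frac{1}{\frac{1}{2} \cdot 119 \cdot \frac{1}{135} + 519674} = \frac{1}{\frac{119}{270} + 519674} = \frac{1}{\frac{140312099}{270}} = \frac{270}{140312099}$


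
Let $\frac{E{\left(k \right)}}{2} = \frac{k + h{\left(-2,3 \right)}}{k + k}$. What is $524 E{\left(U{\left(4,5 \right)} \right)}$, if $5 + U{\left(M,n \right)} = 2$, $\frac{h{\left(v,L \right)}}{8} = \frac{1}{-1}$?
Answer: $\frac{5764}{3} \approx 1921.3$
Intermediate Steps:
$h{\left(v,L \right)} = -8$ ($h{\left(v,L \right)} = \frac{8}{-1} = 8 \left(-1\right) = -8$)
$U{\left(M,n \right)} = -3$ ($U{\left(M,n \right)} = -5 + 2 = -3$)
$E{\left(k \right)} = \frac{-8 + k}{k}$ ($E{\left(k \right)} = 2 \frac{k - 8}{k + k} = 2 \frac{-8 + k}{2 k} = \frac{-8 + k}{k}$)
$524 E{\left(U{\left(4,5 \right)} \right)} = 524 \frac{-8 - 3}{-3} = 524 \left(\left(- \frac{1}{3}\right) \left(-11\right)\right) = 524 \cdot \frac{11}{3} = \frac{5764}{3}$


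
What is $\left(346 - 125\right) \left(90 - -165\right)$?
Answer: $56355$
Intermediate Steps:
$\left(346 - 125\right) \left(90 - -165\right) = 221 \left(90 + 165\right) = 221 \cdot 255 = 56355$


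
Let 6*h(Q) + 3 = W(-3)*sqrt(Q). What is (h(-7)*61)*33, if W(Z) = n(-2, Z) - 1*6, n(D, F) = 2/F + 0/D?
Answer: -2013/2 - 6710*I*sqrt(7)/3 ≈ -1006.5 - 5917.7*I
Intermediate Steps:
n(D, F) = 2/F (n(D, F) = 2/F + 0 = 2/F)
W(Z) = -6 + 2/Z (W(Z) = 2/Z - 1*6 = 2/Z - 6 = -6 + 2/Z)
h(Q) = -1/2 - 10*sqrt(Q)/9 (h(Q) = -1/2 + ((-6 + 2/(-3))*sqrt(Q))/6 = -1/2 + ((-6 + 2*(-1/3))*sqrt(Q))/6 = -1/2 + ((-6 - 2/3)*sqrt(Q))/6 = -1/2 + (-20*sqrt(Q)/3)/6 = -1/2 - 10*sqrt(Q)/9)
(h(-7)*61)*33 = ((-1/2 - 10*I*sqrt(7)/9)*61)*33 = (-61/2 - 610*I*sqrt(7)/9)*33 = -2013/2 - 6710*I*sqrt(7)/3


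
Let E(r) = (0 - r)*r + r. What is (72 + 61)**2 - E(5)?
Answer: 17709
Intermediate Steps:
E(r) = r - r**2 (E(r) = (-r)*r + r = -r**2 + r = r - r**2)
(72 + 61)**2 - E(5) = (72 + 61)**2 - 5*(1 - 1*5) = 133**2 - 5*(1 - 5) = 17689 - 5*(-4) = 17689 - 1*(-20) = 17689 + 20 = 17709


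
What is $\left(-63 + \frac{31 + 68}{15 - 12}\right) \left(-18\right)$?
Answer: $540$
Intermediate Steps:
$\left(-63 + \frac{31 + 68}{15 - 12}\right) \left(-18\right) = \left(-63 + \frac{99}{3}\right) \left(-18\right) = \left(-63 + 99 \cdot \frac{1}{3}\right) \left(-18\right) = \left(-63 + 33\right) \left(-18\right) = \left(-30\right) \left(-18\right) = 540$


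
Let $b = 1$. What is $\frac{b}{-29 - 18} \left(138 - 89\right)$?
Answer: $- \frac{49}{47} \approx -1.0426$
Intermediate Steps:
$\frac{b}{-29 - 18} \left(138 - 89\right) = \frac{1}{-29 - 18} \cdot 1 \left(138 - 89\right) = \frac{1}{-47} \cdot 1 \cdot 49 = \left(- \frac{1}{47}\right) 1 \cdot 49 = \left(- \frac{1}{47}\right) 49 = - \frac{49}{47}$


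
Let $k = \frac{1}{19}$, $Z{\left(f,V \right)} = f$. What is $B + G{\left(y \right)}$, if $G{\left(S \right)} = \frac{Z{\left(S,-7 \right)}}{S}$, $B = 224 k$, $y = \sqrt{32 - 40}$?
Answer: $\frac{243}{19} \approx 12.789$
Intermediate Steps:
$y = 2 i \sqrt{2}$ ($y = \sqrt{-8} = 2 i \sqrt{2} \approx 2.8284 i$)
$k = \frac{1}{19} \approx 0.052632$
$B = \frac{224}{19}$ ($B = 224 \cdot \frac{1}{19} = \frac{224}{19} \approx 11.789$)
$G{\left(S \right)} = 1$ ($G{\left(S \right)} = \frac{S}{S} = 1$)
$B + G{\left(y \right)} = \frac{224}{19} + 1 = \frac{243}{19}$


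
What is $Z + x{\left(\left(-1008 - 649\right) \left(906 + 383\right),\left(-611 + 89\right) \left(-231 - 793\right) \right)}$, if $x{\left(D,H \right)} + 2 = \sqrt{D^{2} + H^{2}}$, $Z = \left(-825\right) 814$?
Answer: $-671552 + \sqrt{4847673654913} \approx 1.5302 \cdot 10^{6}$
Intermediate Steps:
$Z = -671550$
$x{\left(D,H \right)} = -2 + \sqrt{D^{2} + H^{2}}$
$Z + x{\left(\left(-1008 - 649\right) \left(906 + 383\right),\left(-611 + 89\right) \left(-231 - 793\right) \right)} = -671550 - \left(2 - \sqrt{\left(\left(-1008 - 649\right) \left(906 + 383\right)\right)^{2} + \left(\left(-611 + 89\right) \left(-231 - 793\right)\right)^{2}}\right) = -671550 - \left(2 - \sqrt{\left(\left(-1657\right) 1289\right)^{2} + \left(\left(-522\right) \left(-1024\right)\right)^{2}}\right) = -671550 - \left(2 - \sqrt{\left(-2135873\right)^{2} + 534528^{2}}\right) = -671550 - \left(2 - \sqrt{4561953472129 + 285720182784}\right) = -671550 - \left(2 - \sqrt{4847673654913}\right) = -671552 + \sqrt{4847673654913}$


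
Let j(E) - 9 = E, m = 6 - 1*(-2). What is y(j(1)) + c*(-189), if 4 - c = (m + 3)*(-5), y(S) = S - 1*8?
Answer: -11149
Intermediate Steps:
m = 8 (m = 6 + 2 = 8)
j(E) = 9 + E
y(S) = -8 + S (y(S) = S - 8 = -8 + S)
c = 59 (c = 4 - (8 + 3)*(-5) = 4 - 11*(-5) = 4 - 1*(-55) = 4 + 55 = 59)
y(j(1)) + c*(-189) = (-8 + (9 + 1)) + 59*(-189) = (-8 + 10) - 11151 = 2 - 11151 = -11149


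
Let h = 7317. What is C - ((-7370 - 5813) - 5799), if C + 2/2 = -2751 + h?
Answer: 23547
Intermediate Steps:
C = 4565 (C = -1 + (-2751 + 7317) = -1 + 4566 = 4565)
C - ((-7370 - 5813) - 5799) = 4565 - ((-7370 - 5813) - 5799) = 4565 - (-13183 - 5799) = 4565 - 1*(-18982) = 4565 + 18982 = 23547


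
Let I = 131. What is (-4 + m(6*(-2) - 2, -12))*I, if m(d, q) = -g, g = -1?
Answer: -393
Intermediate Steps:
m(d, q) = 1 (m(d, q) = -1*(-1) = 1)
(-4 + m(6*(-2) - 2, -12))*I = (-4 + 1)*131 = -3*131 = -393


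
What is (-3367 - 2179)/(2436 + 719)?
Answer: -5546/3155 ≈ -1.7578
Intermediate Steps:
(-3367 - 2179)/(2436 + 719) = -5546/3155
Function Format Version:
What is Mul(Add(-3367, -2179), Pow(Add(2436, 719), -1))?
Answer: Rational(-5546, 3155) ≈ -1.7578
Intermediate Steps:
Mul(Add(-3367, -2179), Pow(Add(2436, 719), -1)) = Mul(-5546, Pow(3155, -1)) = Mul(-5546, Rational(1, 3155)) = Rational(-5546, 3155)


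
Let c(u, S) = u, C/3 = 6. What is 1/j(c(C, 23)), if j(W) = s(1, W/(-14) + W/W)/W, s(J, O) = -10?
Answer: -9/5 ≈ -1.8000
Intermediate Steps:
C = 18 (C = 3*6 = 18)
j(W) = -10/W
1/j(c(C, 23)) = 1/(-10/18) = 1/(-10*1/18) = 1/(-5/9) = -9/5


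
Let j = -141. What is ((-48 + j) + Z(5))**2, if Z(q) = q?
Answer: 33856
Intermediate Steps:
((-48 + j) + Z(5))**2 = ((-48 - 141) + 5)**2 = (-189 + 5)**2 = (-184)**2 = 33856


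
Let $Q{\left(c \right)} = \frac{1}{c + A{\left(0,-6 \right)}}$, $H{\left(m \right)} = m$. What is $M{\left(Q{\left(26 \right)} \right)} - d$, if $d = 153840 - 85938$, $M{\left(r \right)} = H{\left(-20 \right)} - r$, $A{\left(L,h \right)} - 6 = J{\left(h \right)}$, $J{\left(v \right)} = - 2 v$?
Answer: $- \frac{2988569}{44} \approx -67922.0$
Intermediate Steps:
$A{\left(L,h \right)} = 6 - 2 h$
$Q{\left(c \right)} = \frac{1}{18 + c}$ ($Q{\left(c \right)} = \frac{1}{c + \left(6 - -12\right)} = \frac{1}{c + \left(6 + 12\right)} = \frac{1}{c + 18} = \frac{1}{18 + c}$)
$M{\left(r \right)} = -20 - r$
$d = 67902$ ($d = 153840 - 85938 = 67902$)
$M{\left(Q{\left(26 \right)} \right)} - d = \left(-20 - \frac{1}{18 + 26}\right) - 67902 = \left(-20 - \frac{1}{44}\right) - 67902 = - \frac{881}{44} - 67902 = - \frac{2988569}{44}$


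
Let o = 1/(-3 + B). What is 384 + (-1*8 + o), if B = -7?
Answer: 3759/10 ≈ 375.90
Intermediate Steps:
o = -⅒ (o = 1/(-3 - 7) = 1/(-10) = -⅒ ≈ -0.10000)
384 + (-1*8 + o) = 384 + (-1*8 - ⅒) = 384 + (-8 - ⅒) = 384 - 81/10 = 3759/10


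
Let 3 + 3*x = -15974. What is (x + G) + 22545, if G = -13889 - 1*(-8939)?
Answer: 36808/3 ≈ 12269.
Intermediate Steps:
x = -15977/3 (x = -1 + (⅓)*(-15974) = -1 - 15974/3 = -15977/3 ≈ -5325.7)
G = -4950 (G = -13889 + 8939 = -4950)
(x + G) + 22545 = (-15977/3 - 4950) + 22545 = -30827/3 + 22545 = 36808/3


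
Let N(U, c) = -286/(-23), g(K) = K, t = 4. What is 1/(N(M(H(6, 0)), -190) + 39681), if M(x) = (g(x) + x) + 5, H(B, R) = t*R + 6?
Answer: 23/912949 ≈ 2.5193e-5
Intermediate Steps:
H(B, R) = 6 + 4*R (H(B, R) = 4*R + 6 = 6 + 4*R)
M(x) = 5 + 2*x (M(x) = (x + x) + 5 = 2*x + 5 = 5 + 2*x)
N(U, c) = 286/23 (N(U, c) = -286*(-1/23) = 286/23)
1/(N(M(H(6, 0)), -190) + 39681) = 1/(286/23 + 39681) = 1/(912949/23) = 23/912949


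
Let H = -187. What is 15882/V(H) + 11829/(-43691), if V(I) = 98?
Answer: 346370610/2140859 ≈ 161.79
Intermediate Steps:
15882/V(H) + 11829/(-43691) = 15882/98 + 11829/(-43691) = 15882*(1/98) + 11829*(-1/43691) = 7941/49 - 11829/43691 = 346370610/2140859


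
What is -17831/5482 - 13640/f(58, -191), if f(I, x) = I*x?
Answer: -61378669/30364798 ≈ -2.0214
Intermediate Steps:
-17831/5482 - 13640/f(58, -191) = -17831/5482 - 13640/(58*(-191)) = -17831*1/5482 - 13640/(-11078) = -17831/5482 - 13640*(-1/11078) = -17831/5482 + 6820/5539 = -61378669/30364798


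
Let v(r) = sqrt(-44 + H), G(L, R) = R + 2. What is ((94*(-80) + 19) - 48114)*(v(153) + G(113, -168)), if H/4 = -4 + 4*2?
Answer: 9232090 - 111230*I*sqrt(7) ≈ 9.2321e+6 - 2.9429e+5*I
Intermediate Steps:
G(L, R) = 2 + R
H = 16 (H = 4*(-4 + 4*2) = 4*(-4 + 8) = 4*4 = 16)
v(r) = 2*I*sqrt(7) (v(r) = sqrt(-44 + 16) = sqrt(-28) = 2*I*sqrt(7))
((94*(-80) + 19) - 48114)*(v(153) + G(113, -168)) = ((94*(-80) + 19) - 48114)*(2*I*sqrt(7) + (2 - 168)) = ((-7520 + 19) - 48114)*(2*I*sqrt(7) - 166) = (-7501 - 48114)*(-166 + 2*I*sqrt(7)) = -55615*(-166 + 2*I*sqrt(7)) = 9232090 - 111230*I*sqrt(7)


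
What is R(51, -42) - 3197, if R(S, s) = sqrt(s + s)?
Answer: -3197 + 2*I*sqrt(21) ≈ -3197.0 + 9.1651*I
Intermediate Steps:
R(S, s) = sqrt(2)*sqrt(s) (R(S, s) = sqrt(2*s) = sqrt(2)*sqrt(s))
R(51, -42) - 3197 = sqrt(2)*sqrt(-42) - 3197 = sqrt(2)*(I*sqrt(42)) - 3197 = 2*I*sqrt(21) - 3197 = -3197 + 2*I*sqrt(21)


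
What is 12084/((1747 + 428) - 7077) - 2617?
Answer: -112637/43 ≈ -2619.5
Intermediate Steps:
12084/((1747 + 428) - 7077) - 2617 = 12084/(2175 - 7077) - 2617 = 12084/(-4902) - 2617 = 12084*(-1/4902) - 2617 = -106/43 - 2617 = -112637/43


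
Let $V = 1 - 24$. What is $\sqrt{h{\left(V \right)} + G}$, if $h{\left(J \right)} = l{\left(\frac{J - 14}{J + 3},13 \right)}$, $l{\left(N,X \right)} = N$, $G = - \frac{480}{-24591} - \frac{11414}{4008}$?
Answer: $\frac{i \sqrt{1649873856344910}}{41066970} \approx 0.98908 i$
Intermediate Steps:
$G = - \frac{46459639}{16426788}$ ($G = \left(-480\right) \left(- \frac{1}{24591}\right) - \frac{5707}{2004} = \frac{160}{8197} - \frac{5707}{2004} = - \frac{46459639}{16426788} \approx -2.8283$)
$V = -23$ ($V = 1 - 24 = -23$)
$h{\left(J \right)} = \frac{-14 + J}{3 + J}$ ($h{\left(J \right)} = \frac{J - 14}{J + 3} = \frac{-14 + J}{3 + J}$)
$\sqrt{h{\left(V \right)} + G} = \sqrt{\frac{-14 - 23}{3 - 23} - \frac{46459639}{16426788}} = \sqrt{\frac{1}{-20} \left(-37\right) - \frac{46459639}{16426788}} = \sqrt{\left(- \frac{1}{20}\right) \left(-37\right) - \frac{46459639}{16426788}} = \sqrt{\frac{37}{20} - \frac{46459639}{16426788}} = \sqrt{- \frac{40175203}{41066970}} = \frac{i \sqrt{1649873856344910}}{41066970}$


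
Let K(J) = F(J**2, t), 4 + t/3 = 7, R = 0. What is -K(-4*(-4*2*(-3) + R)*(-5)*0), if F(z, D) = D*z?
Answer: 0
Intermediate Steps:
t = 9 (t = -12 + 3*7 = -12 + 21 = 9)
K(J) = 9*J**2
-K(-4*(-4*2*(-3) + R)*(-5)*0) = -9*(-4*(-4*2*(-3) + 0)*(-5)*0)**2 = -9*(-4*(-8*(-3) + 0)*(-5)*0)**2 = -9*(-4*(24 + 0)*(-5)*0)**2 = -9*(-96*(-5)*0)**2 = -9*(-4*(-120)*0)**2 = -9*(480*0)**2 = -9*0**2 = -9*0 = -1*0 = 0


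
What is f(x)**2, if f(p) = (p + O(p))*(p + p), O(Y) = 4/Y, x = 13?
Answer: 119716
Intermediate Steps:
f(p) = 2*p*(p + 4/p) (f(p) = (p + 4/p)*(p + p) = (p + 4/p)*(2*p) = 2*p*(p + 4/p))
f(x)**2 = (8 + 2*13**2)**2 = (8 + 2*169)**2 = (8 + 338)**2 = 346**2 = 119716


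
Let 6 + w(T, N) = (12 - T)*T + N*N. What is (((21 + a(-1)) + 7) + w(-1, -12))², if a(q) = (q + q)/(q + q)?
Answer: 23716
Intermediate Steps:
a(q) = 1 (a(q) = (2*q)/((2*q)) = (2*q)*(1/(2*q)) = 1)
w(T, N) = -6 + N² + T*(12 - T) (w(T, N) = -6 + ((12 - T)*T + N*N) = -6 + (T*(12 - T) + N²) = -6 + (N² + T*(12 - T)) = -6 + N² + T*(12 - T))
(((21 + a(-1)) + 7) + w(-1, -12))² = (((21 + 1) + 7) + (-6 + (-12)² - 1*(-1)² + 12*(-1)))² = ((22 + 7) + (-6 + 144 - 1*1 - 12))² = (29 + (-6 + 144 - 1 - 12))² = (29 + 125)² = 154² = 23716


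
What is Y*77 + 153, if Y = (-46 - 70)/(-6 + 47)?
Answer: -2659/41 ≈ -64.854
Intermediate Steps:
Y = -116/41 ≈ -2.8293
Y*77 + 153 = -116/41*77 + 153 = -8932/41 + 153 = -2659/41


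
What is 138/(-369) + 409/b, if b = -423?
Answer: -23255/17343 ≈ -1.3409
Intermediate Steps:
138/(-369) + 409/b = 138/(-369) + 409/(-423) = 138*(-1/369) + 409*(-1/423) = -46/123 - 409/423 = -23255/17343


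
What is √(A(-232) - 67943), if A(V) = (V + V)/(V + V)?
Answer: I*√67942 ≈ 260.66*I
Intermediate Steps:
A(V) = 1 (A(V) = (2*V)/((2*V)) = (2*V)*(1/(2*V)) = 1)
√(A(-232) - 67943) = √(1 - 67943) = √(-67942) = I*√67942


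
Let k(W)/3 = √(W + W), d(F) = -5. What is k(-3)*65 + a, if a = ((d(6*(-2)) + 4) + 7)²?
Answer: 36 + 195*I*√6 ≈ 36.0 + 477.65*I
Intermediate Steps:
k(W) = 3*√2*√W (k(W) = 3*√(W + W) = 3*√(2*W) = 3*(√2*√W) = 3*√2*√W)
a = 36 (a = ((-5 + 4) + 7)² = (-1 + 7)² = 6² = 36)
k(-3)*65 + a = (3*√2*√(-3))*65 + 36 = (3*√2*(I*√3))*65 + 36 = (3*I*√6)*65 + 36 = 195*I*√6 + 36 = 36 + 195*I*√6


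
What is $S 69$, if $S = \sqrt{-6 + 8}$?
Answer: $69 \sqrt{2} \approx 97.581$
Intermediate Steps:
$S = \sqrt{2} \approx 1.4142$
$S 69 = \sqrt{2} \cdot 69 = 69 \sqrt{2}$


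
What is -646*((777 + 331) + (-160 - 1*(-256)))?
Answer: -777784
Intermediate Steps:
-646*((777 + 331) + (-160 - 1*(-256))) = -646*(1108 + (-160 + 256)) = -646*(1108 + 96) = -646*1204 = -777784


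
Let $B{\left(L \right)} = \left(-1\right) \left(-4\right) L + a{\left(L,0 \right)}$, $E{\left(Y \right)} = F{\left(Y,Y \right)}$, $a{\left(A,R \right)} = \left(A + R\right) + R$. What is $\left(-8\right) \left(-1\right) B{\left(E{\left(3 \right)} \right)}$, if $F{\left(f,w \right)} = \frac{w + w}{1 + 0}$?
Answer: $240$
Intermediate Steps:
$F{\left(f,w \right)} = 2 w$ ($F{\left(f,w \right)} = \frac{2 w}{1} = 2 w 1 = 2 w$)
$a{\left(A,R \right)} = A + 2 R$
$E{\left(Y \right)} = 2 Y$
$B{\left(L \right)} = 5 L$ ($B{\left(L \right)} = \left(-1\right) \left(-4\right) L + \left(L + 2 \cdot 0\right) = 4 L + \left(L + 0\right) = 4 L + L = 5 L$)
$\left(-8\right) \left(-1\right) B{\left(E{\left(3 \right)} \right)} = \left(-8\right) \left(-1\right) 5 \cdot 2 \cdot 3 = 8 \cdot 5 \cdot 6 = 8 \cdot 30 = 240$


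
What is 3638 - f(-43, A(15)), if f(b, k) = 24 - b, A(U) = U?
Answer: 3571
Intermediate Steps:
3638 - f(-43, A(15)) = 3638 - (24 - 1*(-43)) = 3638 - (24 + 43) = 3638 - 1*67 = 3638 - 67 = 3571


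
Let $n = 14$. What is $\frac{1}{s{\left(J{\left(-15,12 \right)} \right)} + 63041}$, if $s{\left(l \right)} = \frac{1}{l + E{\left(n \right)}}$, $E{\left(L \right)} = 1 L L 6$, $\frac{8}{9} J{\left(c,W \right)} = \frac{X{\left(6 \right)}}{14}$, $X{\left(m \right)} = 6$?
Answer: $\frac{65883}{4153330259} \approx 1.5863 \cdot 10^{-5}$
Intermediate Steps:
$J{\left(c,W \right)} = \frac{27}{56}$ ($J{\left(c,W \right)} = \frac{9 \cdot \frac{6}{14}}{8} = \frac{9 \cdot 6 \cdot \frac{1}{14}}{8} = \frac{9}{8} \cdot \frac{3}{7} = \frac{27}{56}$)
$E{\left(L \right)} = 6 L^{2}$ ($E{\left(L \right)} = 1 L^{2} \cdot 6 = 1 \cdot 6 L^{2} = 6 L^{2}$)
$s{\left(l \right)} = \frac{1}{1176 + l}$ ($s{\left(l \right)} = \frac{1}{l + 6 \cdot 14^{2}} = \frac{1}{l + 6 \cdot 196} = \frac{1}{l + 1176} = \frac{1}{1176 + l}$)
$\frac{1}{s{\left(J{\left(-15,12 \right)} \right)} + 63041} = \frac{1}{\frac{1}{1176 + \frac{27}{56}} + 63041} = \frac{1}{\frac{1}{\frac{65883}{56}} + 63041} = \frac{1}{\frac{56}{65883} + 63041} = \frac{1}{\frac{4153330259}{65883}} = \frac{65883}{4153330259}$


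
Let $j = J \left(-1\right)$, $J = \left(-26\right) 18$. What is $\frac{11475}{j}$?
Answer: $\frac{1275}{52} \approx 24.519$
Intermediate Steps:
$J = -468$
$j = 468$ ($j = \left(-468\right) \left(-1\right) = 468$)
$\frac{11475}{j} = \frac{11475}{468} = 11475 \cdot \frac{1}{468} = \frac{1275}{52}$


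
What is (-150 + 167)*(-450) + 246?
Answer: -7404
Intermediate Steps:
(-150 + 167)*(-450) + 246 = 17*(-450) + 246 = -7650 + 246 = -7404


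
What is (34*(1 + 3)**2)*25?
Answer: 13600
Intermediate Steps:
(34*(1 + 3)**2)*25 = (34*4**2)*25 = (34*16)*25 = 544*25 = 13600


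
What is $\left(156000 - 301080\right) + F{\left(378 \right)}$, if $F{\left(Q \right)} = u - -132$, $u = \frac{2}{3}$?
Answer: $- \frac{434842}{3} \approx -1.4495 \cdot 10^{5}$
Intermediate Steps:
$u = \frac{2}{3}$ ($u = 2 \cdot \frac{1}{3} = \frac{2}{3} \approx 0.66667$)
$F{\left(Q \right)} = \frac{398}{3}$ ($F{\left(Q \right)} = \frac{2}{3} - -132 = \frac{2}{3} + 132 = \frac{398}{3}$)
$\left(156000 - 301080\right) + F{\left(378 \right)} = \left(156000 - 301080\right) + \frac{398}{3} = -145080 + \frac{398}{3} = - \frac{434842}{3}$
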